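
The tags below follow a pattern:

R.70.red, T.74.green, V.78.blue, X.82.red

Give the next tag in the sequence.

Letter: letters move forward 2 places in the alphabet; R, T, V, X → Z.
Second component: +4 each step, so 70, 74, 78, 82 → 86.
Colour: red, green, blue, red → green (repeats red → green → blue).
Combining the parts gives Z.86.green.

Z.86.green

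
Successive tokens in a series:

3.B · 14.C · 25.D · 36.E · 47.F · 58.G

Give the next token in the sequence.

69.H

First component: 3, 14, 25, 36, 47, 58 → 69 (+11 each step).
Letter — letters move forward 1 place in the alphabet: B, C, D, E, F, G → H.
So the next token is 69.H.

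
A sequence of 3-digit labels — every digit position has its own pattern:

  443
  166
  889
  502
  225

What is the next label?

First digit — −3 each step, mod 10: 4, 1, 8, 5, 2 → 9.
Second digit goes 4, 6, 8, 0, 2 → 4 (+2 each step, mod 10).
Third digit: +3 each step, mod 10; 3, 6, 9, 2, 5 → 8.
So the next label is 948.

948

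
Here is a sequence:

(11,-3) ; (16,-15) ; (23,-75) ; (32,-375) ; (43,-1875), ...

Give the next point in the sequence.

(56,-9375)

First part: 11, 16, 23, 32, 43 → 56 (differences are 5, 7, 9, … (increasing by 2 each time)).
Second part — ×5 each step: -3, -15, -75, -375, -1875 → -9375.
Putting it together: (56,-9375).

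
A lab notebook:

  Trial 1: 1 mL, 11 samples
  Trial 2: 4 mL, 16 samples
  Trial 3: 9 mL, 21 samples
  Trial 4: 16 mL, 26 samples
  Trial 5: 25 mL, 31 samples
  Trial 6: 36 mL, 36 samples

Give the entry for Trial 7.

For the mL, perfect squares: 1², 2², 3², …: 1, 4, 9, 16, 25, 36 → 49.
For the samples, +5 each step: 11, 16, 21, 26, 31, 36 → 41.
Combining the parts gives 49 mL, 41 samples.

49 mL, 41 samples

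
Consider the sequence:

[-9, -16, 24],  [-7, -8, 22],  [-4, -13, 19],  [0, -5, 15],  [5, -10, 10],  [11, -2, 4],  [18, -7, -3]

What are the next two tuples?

First slot: -9, -7, -4, 0, 5, 11, 18 → 26 → 35 (differences are 2, 3, 4, … (increasing by 1 each time)).
For the second slot, alternating steps +8, −5, +8, −5, …: -16, -8, -13, -5, -10, -2, -7 → 1 → -4.
Third slot: together with the first slot always sums to 15, so 24, 22, 19, 15, 10, 4, -3 → -11 → -20.
So the next two tuples are [26, 1, -11] and [35, -4, -20].

[26, 1, -11], [35, -4, -20]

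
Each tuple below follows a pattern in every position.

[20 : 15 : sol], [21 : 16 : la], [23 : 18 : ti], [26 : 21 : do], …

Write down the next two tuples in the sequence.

[30 : 25 : re], [35 : 30 : mi]

First part: differences are 1, 2, 3, … (increasing by 1 each time); 20, 21, 23, 26 → 30 → 35.
Second part: 15, 16, 18, 21 → 25 → 30 (always 5 less than the first part).
Note: sol, la, ti, do → re → mi (runs through the solfège scale do→ti).
So the next two tuples are [30 : 25 : re] and [35 : 30 : mi].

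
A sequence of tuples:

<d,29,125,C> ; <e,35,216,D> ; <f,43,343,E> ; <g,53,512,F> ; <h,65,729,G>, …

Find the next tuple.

First letter: letters move forward 1 place in the alphabet; d, e, f, g, h → i.
Second slot goes 29, 35, 43, 53, 65 → 79 (differences are 6, 8, 10, … (increasing by 2 each time)).
For the third slot, perfect cubes: 5³, 6³, 7³, …: 125, 216, 343, 512, 729 → 1000.
Second letter: C, D, E, F, G → H (letters move forward 1 place in the alphabet).
Combining the parts gives <i,79,1000,H>.

<i,79,1000,H>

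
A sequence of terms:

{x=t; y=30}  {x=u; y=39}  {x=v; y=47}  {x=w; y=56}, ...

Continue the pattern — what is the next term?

{x=x; y=64}

X: letters move forward 1 place in the alphabet; t, u, v, w → x.
Y: alternating steps +9, +8, +9, +8, …, so 30, 39, 47, 56 → 64.
Putting it together: {x=x; y=64}.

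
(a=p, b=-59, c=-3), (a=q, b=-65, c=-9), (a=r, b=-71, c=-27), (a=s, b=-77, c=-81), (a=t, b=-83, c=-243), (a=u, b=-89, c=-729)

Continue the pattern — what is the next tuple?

(a=v, b=-95, c=-2187)

A: p, q, r, s, t, u → v (letters move forward 1 place in the alphabet).
B goes -59, -65, -71, -77, -83, -89 → -95 (−6 each step).
C: -3, -9, -27, -81, -243, -729 → -2187 (×3 each step).
So the next tuple is (a=v, b=-95, c=-2187).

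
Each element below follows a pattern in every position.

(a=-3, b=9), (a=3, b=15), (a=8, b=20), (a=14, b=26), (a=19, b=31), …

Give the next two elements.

A goes -3, 3, 8, 14, 19 → 25 → 30 (alternating steps +6, +5, +6, +5, …).
B: 9, 15, 20, 26, 31 → 37 → 42 (always 12 more than the a).
Putting the parts together: (a=25, b=37) and then (a=30, b=42).

(a=25, b=37), (a=30, b=42)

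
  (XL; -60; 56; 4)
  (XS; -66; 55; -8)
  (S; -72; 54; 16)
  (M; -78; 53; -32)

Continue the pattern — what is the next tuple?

Size: runs through clothing sizes XS→XL; XL, XS, S, M → L.
Second component goes -60, -66, -72, -78 → -84 (−6 each step).
Third component goes 56, 55, 54, 53 → 52 (−1 each step).
Fourth component: 4, -8, 16, -32 → 64 (×(-2) each step).
Putting it together: (L; -84; 52; 64).

(L; -84; 52; 64)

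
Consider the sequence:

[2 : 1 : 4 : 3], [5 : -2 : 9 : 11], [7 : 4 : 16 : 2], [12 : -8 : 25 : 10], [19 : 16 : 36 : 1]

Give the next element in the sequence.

[31 : -32 : 49 : 9]

For the first slot, each term is the sum of the two before it: 2, 5, 7, 12, 19 → 31.
Second slot goes 1, -2, 4, -8, 16 → -32 (×(-2) each step).
Third slot: perfect squares: 2², 3², 4², …, so 4, 9, 16, 25, 36 → 49.
Fourth slot: alternating steps +8, −9, +8, −9, …, so 3, 11, 2, 10, 1 → 9.
So the next element is [31 : -32 : 49 : 9].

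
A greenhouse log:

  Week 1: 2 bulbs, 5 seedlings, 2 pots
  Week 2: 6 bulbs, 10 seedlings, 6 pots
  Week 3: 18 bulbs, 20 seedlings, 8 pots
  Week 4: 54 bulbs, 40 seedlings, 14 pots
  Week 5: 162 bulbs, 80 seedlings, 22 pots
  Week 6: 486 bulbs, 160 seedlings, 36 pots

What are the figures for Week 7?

1458 bulbs, 320 seedlings, 58 pots

Bulbs: ×3 each step; 2, 6, 18, 54, 162, 486 → 1458.
Seedlings goes 5, 10, 20, 40, 80, 160 → 320 (×2 each step).
Pots: 2, 6, 8, 14, 22, 36 → 58 (each term is the sum of the two before it).
So the next record is 1458 bulbs, 320 seedlings, 58 pots.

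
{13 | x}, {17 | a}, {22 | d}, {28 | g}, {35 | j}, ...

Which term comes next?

{43 | m}

First part — differences are 4, 5, 6, … (increasing by 1 each time): 13, 17, 22, 28, 35 → 43.
Letter: letters move forward 3 places in the alphabet, wrapping Z→A, so x, a, d, g, j → m.
So the next term is {43 | m}.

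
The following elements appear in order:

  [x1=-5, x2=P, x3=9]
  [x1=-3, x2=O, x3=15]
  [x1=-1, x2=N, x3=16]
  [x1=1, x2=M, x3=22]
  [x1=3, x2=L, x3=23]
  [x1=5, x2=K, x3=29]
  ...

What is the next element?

[x1=7, x2=J, x3=30]

X1: +2 each step, so -5, -3, -1, 1, 3, 5 → 7.
X2 — letters move back 1 place in the alphabet: P, O, N, M, L, K → J.
X3 — alternating steps +6, +1, +6, +1, …: 9, 15, 16, 22, 23, 29 → 30.
Putting it together: [x1=7, x2=J, x3=30].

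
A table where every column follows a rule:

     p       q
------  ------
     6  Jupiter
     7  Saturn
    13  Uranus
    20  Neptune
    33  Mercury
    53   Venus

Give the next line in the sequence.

86  Earth

For the column p, each term is the sum of the two before it: 6, 7, 13, 20, 33, 53 → 86.
Column q: Jupiter, Saturn, Uranus, Neptune, Mercury, Venus → Earth (runs through the planets Mercury→Neptune).
Putting it together: 86  Earth.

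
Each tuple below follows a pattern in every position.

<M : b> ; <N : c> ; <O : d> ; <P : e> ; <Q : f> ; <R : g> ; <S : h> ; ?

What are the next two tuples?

<T : i>, <U : j>

First letter: M, N, O, P, Q, R, S → T → U (letters move forward 1 place in the alphabet).
Second letter: letters move forward 1 place in the alphabet, so b, c, d, e, f, g, h → i → j.
Putting the parts together: <T : i> and then <U : j>.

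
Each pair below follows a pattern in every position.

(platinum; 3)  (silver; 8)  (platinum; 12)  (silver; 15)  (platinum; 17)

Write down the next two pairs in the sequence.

Metal: alternates platinum ↔ silver; platinum, silver, platinum, silver, platinum → silver → platinum.
For the second part, differences are 5, 4, 3, … (decreasing by 1 each time): 3, 8, 12, 15, 17 → 18 → 18.
So the next two pairs are (silver; 18) and (platinum; 18).

(silver; 18), (platinum; 18)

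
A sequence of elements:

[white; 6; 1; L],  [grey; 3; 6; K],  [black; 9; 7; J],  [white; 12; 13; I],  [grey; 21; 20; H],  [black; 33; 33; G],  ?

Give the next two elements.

[white; 54; 53; F], [grey; 87; 86; E]

Shade goes white, grey, black, white, grey, black → white → grey (repeats white → grey → black).
For the second component, each term is the sum of the two before it: 6, 3, 9, 12, 21, 33 → 54 → 87.
Third component — each term is the sum of the two before it: 1, 6, 7, 13, 20, 33 → 53 → 86.
Letter: letters move back 1 place in the alphabet; L, K, J, I, H, G → F → E.
So the next two elements are [white; 54; 53; F] and [grey; 87; 86; E].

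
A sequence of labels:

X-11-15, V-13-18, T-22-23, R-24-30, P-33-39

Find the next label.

N-35-50

For the letter, letters move back 2 places in the alphabet: X, V, T, R, P → N.
Second component: 11, 13, 22, 24, 33 → 35 (alternating steps +2, +9, +2, +9, …).
Third component goes 15, 18, 23, 30, 39 → 50 (differences are 3, 5, 7, … (increasing by 2 each time)).
Putting it together: N-35-50.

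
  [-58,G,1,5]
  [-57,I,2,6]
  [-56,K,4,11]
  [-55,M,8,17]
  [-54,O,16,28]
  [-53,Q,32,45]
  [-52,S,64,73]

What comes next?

[-51,U,128,118]

First entry goes -58, -57, -56, -55, -54, -53, -52 → -51 (+1 each step).
Letter: G, I, K, M, O, Q, S → U (letters move forward 2 places in the alphabet).
For the third entry, ×2 each step: 1, 2, 4, 8, 16, 32, 64 → 128.
For the fourth entry, each term is the sum of the two before it: 5, 6, 11, 17, 28, 45, 73 → 118.
Combining the parts gives [-51,U,128,118].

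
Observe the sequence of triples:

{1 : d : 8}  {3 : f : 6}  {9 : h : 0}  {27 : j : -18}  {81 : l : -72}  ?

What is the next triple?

First slot: ×3 each step, so 1, 3, 9, 27, 81 → 243.
Letter — letters move forward 2 places in the alphabet: d, f, h, j, l → n.
For the third slot, together with the first slot always sums to 9: 8, 6, 0, -18, -72 → -234.
So the next triple is {243 : n : -234}.

{243 : n : -234}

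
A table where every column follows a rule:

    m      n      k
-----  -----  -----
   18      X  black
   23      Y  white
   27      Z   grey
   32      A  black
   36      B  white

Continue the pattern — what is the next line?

Column m: alternating steps +5, +4, +5, +4, …, so 18, 23, 27, 32, 36 → 41.
Column n: X, Y, Z, A, B → C (letters move forward 1 place in the alphabet, wrapping Z→A).
Column k: black, white, grey, black, white → grey (repeats black → white → grey).
So the next line is 41  C  grey.

41  C  grey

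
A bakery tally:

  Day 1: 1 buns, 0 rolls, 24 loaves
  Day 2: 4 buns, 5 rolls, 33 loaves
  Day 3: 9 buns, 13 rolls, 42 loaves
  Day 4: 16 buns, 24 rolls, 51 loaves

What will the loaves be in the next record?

60

Buns: perfect squares: 1², 2², 3², …, so 1, 4, 9, 16 → 25.
Rolls — differences are 5, 8, 11, … (increasing by 3 each time): 0, 5, 13, 24 → 38.
Loaves: +9 each step, so 24, 33, 42, 51 → 60.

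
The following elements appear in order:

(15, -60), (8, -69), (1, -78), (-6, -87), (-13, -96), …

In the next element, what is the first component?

For the first component, −7 each step: 15, 8, 1, -6, -13 → -20.
Second component: -60, -69, -78, -87, -96 → -105 (−9 each step).

-20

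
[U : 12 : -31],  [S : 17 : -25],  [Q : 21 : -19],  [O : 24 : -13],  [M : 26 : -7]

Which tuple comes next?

For the letter, letters move back 2 places in the alphabet: U, S, Q, O, M → K.
For the second entry, differences are 5, 4, 3, … (decreasing by 1 each time): 12, 17, 21, 24, 26 → 27.
Third entry: +6 each step, so -31, -25, -19, -13, -7 → -1.
Combining the parts gives [K : 27 : -1].

[K : 27 : -1]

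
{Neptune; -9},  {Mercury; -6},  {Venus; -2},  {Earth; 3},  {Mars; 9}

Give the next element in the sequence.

{Jupiter; 16}

Planet: runs through the planets Mercury→Neptune, so Neptune, Mercury, Venus, Earth, Mars → Jupiter.
Second component: differences are 3, 4, 5, … (increasing by 1 each time); -9, -6, -2, 3, 9 → 16.
Combining the parts gives {Jupiter; 16}.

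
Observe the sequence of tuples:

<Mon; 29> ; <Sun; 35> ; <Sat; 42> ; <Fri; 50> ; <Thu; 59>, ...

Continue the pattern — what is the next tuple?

Day: runs backward through the weekdays Mon→Sun, so Mon, Sun, Sat, Fri, Thu → Wed.
Second value: differences are 6, 7, 8, … (increasing by 1 each time); 29, 35, 42, 50, 59 → 69.
Putting it together: <Wed; 69>.

<Wed; 69>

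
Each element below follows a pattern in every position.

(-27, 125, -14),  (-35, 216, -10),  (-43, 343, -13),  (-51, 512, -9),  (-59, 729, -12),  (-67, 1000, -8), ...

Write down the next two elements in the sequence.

(-75, 1331, -11), (-83, 1728, -7)

First value: −8 each step; -27, -35, -43, -51, -59, -67 → -75 → -83.
Second value goes 125, 216, 343, 512, 729, 1000 → 1331 → 1728 (perfect cubes: 5³, 6³, 7³, …).
Third value — alternating steps +4, −3, +4, −3, …: -14, -10, -13, -9, -12, -8 → -11 → -7.
So the next two elements are (-75, 1331, -11) and (-83, 1728, -7).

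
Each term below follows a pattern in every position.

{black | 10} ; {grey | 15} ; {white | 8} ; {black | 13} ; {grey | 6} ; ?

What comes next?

Shade — repeats black → grey → white: black, grey, white, black, grey → white.
Second component — alternating steps +5, −7, +5, −7, …: 10, 15, 8, 13, 6 → 11.
Combining the parts gives {white | 11}.

{white | 11}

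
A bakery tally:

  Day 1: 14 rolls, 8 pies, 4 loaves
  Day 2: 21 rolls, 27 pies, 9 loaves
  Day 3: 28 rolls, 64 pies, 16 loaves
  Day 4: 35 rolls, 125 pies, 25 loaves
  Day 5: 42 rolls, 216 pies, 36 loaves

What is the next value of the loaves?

49

Loaves: 4, 9, 16, 25, 36 → 49 (perfect squares: 2², 3², 4², …).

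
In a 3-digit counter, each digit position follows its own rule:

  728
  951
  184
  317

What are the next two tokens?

For the first digit, +2 each step, mod 10: 7, 9, 1, 3 → 5 → 7.
Second digit: +3 each step, mod 10; 2, 5, 8, 1 → 4 → 7.
Third digit: +3 each step, mod 10, so 8, 1, 4, 7 → 0 → 3.
Putting the parts together: 540 and then 773.

540 then 773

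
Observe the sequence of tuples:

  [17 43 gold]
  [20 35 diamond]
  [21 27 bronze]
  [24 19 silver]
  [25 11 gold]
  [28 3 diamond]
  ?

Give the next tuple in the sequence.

First coordinate: alternating steps +3, +1, +3, +1, …, so 17, 20, 21, 24, 25, 28 → 29.
Second coordinate goes 43, 35, 27, 19, 11, 3 → -5 (−8 each step).
Rank: gold, diamond, bronze, silver, gold, diamond → bronze (repeats gold → diamond → bronze → silver).
Combining the parts gives [29 -5 bronze].

[29 -5 bronze]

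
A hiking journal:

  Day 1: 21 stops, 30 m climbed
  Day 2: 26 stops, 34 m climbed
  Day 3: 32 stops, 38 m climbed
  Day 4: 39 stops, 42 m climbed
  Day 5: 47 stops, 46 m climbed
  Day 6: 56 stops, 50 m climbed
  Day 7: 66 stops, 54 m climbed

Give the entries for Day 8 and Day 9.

Stops: differences are 5, 6, 7, … (increasing by 1 each time); 21, 26, 32, 39, 47, 56, 66 → 77 → 89.
M climbed goes 30, 34, 38, 42, 46, 50, 54 → 58 → 62 (+4 each step).
Putting the parts together: 77 stops, 58 m climbed and then 89 stops, 62 m climbed.

77 stops, 58 m climbed; 89 stops, 62 m climbed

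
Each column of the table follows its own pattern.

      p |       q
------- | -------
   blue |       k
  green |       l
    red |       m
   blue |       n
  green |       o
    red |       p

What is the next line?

blue  q

Column p: repeats blue → green → red; blue, green, red, blue, green, red → blue.
For the column q, letters move forward 1 place in the alphabet: k, l, m, n, o, p → q.
Combining the parts gives blue  q.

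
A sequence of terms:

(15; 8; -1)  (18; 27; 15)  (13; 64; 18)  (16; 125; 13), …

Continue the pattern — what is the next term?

For the first value, alternating steps +3, −5, +3, −5, …: 15, 18, 13, 16 → 11.
Second value — perfect cubes: 2³, 3³, 4³, …: 8, 27, 64, 125 → 216.
For the third value, always the previous value of the first value: -1, 15, 18, 13 → 16.
So the next term is (11; 216; 16).

(11; 216; 16)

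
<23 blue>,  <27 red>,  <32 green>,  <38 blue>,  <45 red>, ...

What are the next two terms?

<53 green>, <62 blue>

First coordinate: differences are 4, 5, 6, … (increasing by 1 each time); 23, 27, 32, 38, 45 → 53 → 62.
Colour — repeats blue → red → green: blue, red, green, blue, red → green → blue.
Putting the parts together: <53 green> and then <62 blue>.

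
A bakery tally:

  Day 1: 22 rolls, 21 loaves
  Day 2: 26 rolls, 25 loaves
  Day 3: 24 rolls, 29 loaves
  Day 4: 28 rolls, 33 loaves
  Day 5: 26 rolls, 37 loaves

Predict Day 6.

For the rolls, alternating steps +4, −2, +4, −2, …: 22, 26, 24, 28, 26 → 30.
Loaves: +4 each step; 21, 25, 29, 33, 37 → 41.
Combining the parts gives 30 rolls, 41 loaves.

30 rolls, 41 loaves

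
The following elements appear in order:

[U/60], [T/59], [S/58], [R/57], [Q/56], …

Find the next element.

[P/55]

Letter: letters move back 1 place in the alphabet, so U, T, S, R, Q → P.
Second entry — −1 each step: 60, 59, 58, 57, 56 → 55.
Putting it together: [P/55].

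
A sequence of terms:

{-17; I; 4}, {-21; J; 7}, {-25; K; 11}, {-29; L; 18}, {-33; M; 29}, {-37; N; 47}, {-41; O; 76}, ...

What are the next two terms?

{-45; P; 123}, {-49; Q; 199}

First part — −4 each step: -17, -21, -25, -29, -33, -37, -41 → -45 → -49.
Letter — letters move forward 1 place in the alphabet: I, J, K, L, M, N, O → P → Q.
Third part: each term is the sum of the two before it; 4, 7, 11, 18, 29, 47, 76 → 123 → 199.
So the next two terms are {-45; P; 123} and {-49; Q; 199}.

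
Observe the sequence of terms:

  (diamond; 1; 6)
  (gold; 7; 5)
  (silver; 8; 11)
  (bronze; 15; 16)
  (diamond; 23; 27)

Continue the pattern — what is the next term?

(gold; 38; 43)

Rank: repeats diamond → gold → silver → bronze, so diamond, gold, silver, bronze, diamond → gold.
Second entry: each term is the sum of the two before it, so 1, 7, 8, 15, 23 → 38.
Third entry — each term is the sum of the two before it: 6, 5, 11, 16, 27 → 43.
Putting it together: (gold; 38; 43).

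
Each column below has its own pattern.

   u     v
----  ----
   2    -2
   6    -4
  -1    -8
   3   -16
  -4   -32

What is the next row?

0  -64

Column u: 2, 6, -1, 3, -4 → 0 (alternating steps +4, −7, +4, −7, …).
Column v: ×2 each step; -2, -4, -8, -16, -32 → -64.
Putting it together: 0  -64.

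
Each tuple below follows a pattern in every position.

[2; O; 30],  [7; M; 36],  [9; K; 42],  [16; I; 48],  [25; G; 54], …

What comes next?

[41; E; 60]

First slot: 2, 7, 9, 16, 25 → 41 (each term is the sum of the two before it).
Letter goes O, M, K, I, G → E (letters move back 2 places in the alphabet).
Third slot: 30, 36, 42, 48, 54 → 60 (+6 each step).
Putting it together: [41; E; 60].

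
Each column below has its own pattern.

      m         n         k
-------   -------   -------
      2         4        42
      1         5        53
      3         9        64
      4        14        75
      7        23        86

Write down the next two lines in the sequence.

11  37  97; 18  60  108

Column m: each term is the sum of the two before it; 2, 1, 3, 4, 7 → 11 → 18.
For the column n, each term is the sum of the two before it: 4, 5, 9, 14, 23 → 37 → 60.
Column k goes 42, 53, 64, 75, 86 → 97 → 108 (+11 each step).
Putting the parts together: 11  37  97 and then 18  60  108.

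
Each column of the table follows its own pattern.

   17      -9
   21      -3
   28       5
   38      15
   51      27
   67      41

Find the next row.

86  57

First component: differences are 4, 7, 10, … (increasing by 3 each time); 17, 21, 28, 38, 51, 67 → 86.
Second component: differences are 6, 8, 10, … (increasing by 2 each time); -9, -3, 5, 15, 27, 41 → 57.
So the next row is 86  57.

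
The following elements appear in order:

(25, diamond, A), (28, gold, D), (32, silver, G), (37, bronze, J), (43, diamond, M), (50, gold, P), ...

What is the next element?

(58, silver, S)

First part: 25, 28, 32, 37, 43, 50 → 58 (differences are 3, 4, 5, … (increasing by 1 each time)).
Rank: diamond, gold, silver, bronze, diamond, gold → silver (repeats diamond → gold → silver → bronze).
Letter: A, D, G, J, M, P → S (letters move forward 3 places in the alphabet).
Combining the parts gives (58, silver, S).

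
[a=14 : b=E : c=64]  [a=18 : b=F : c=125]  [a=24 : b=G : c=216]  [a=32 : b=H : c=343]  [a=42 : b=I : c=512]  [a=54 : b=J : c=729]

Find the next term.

A: differences are 4, 6, 8, … (increasing by 2 each time), so 14, 18, 24, 32, 42, 54 → 68.
B: letters move forward 1 place in the alphabet; E, F, G, H, I, J → K.
For the c, perfect cubes: 4³, 5³, 6³, …: 64, 125, 216, 343, 512, 729 → 1000.
So the next term is [a=68 : b=K : c=1000].

[a=68 : b=K : c=1000]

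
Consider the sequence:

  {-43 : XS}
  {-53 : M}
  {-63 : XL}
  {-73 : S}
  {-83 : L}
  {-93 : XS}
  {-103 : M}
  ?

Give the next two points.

First entry: −10 each step, so -43, -53, -63, -73, -83, -93, -103 → -113 → -123.
For the size, repeats XS → M → XL → S → L: XS, M, XL, S, L, XS, M → XL → S.
Putting the parts together: {-113 : XL} and then {-123 : S}.

{-113 : XL}, {-123 : S}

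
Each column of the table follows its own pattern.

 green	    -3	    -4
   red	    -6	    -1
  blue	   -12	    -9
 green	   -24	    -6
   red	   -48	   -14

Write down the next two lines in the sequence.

Colour: repeats green → red → blue; green, red, blue, green, red → blue → green.
Second component — ×2 each step: -3, -6, -12, -24, -48 → -96 → -192.
Third component: alternating steps +3, −8, +3, −8, …; -4, -1, -9, -6, -14 → -11 → -19.
So the next two lines are blue  -96  -11 and green  -192  -19.

blue  -96  -11; green  -192  -19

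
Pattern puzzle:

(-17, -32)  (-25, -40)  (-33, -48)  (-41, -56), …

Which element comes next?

(-49, -64)

First part — −8 each step: -17, -25, -33, -41 → -49.
Second part: -32, -40, -48, -56 → -64 (−8 each step).
So the next element is (-49, -64).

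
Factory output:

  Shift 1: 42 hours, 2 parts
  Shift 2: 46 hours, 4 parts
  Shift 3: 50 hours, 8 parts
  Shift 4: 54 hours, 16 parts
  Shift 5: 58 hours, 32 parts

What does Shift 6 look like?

Hours: +4 each step; 42, 46, 50, 54, 58 → 62.
Parts: 2, 4, 8, 16, 32 → 64 (×2 each step).
Combining the parts gives 62 hours, 64 parts.

62 hours, 64 parts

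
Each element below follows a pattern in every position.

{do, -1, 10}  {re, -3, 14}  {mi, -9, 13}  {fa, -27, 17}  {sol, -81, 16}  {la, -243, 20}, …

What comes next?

Note goes do, re, mi, fa, sol, la → ti (runs through the solfège scale do→ti).
Second entry — ×3 each step: -1, -3, -9, -27, -81, -243 → -729.
Third entry: 10, 14, 13, 17, 16, 20 → 19 (alternating steps +4, −1, +4, −1, …).
Combining the parts gives {ti, -729, 19}.

{ti, -729, 19}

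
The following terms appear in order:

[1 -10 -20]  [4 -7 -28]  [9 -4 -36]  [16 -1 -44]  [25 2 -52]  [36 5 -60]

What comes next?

First coordinate: perfect squares: 1², 2², 3², …; 1, 4, 9, 16, 25, 36 → 49.
Second coordinate: +3 each step; -10, -7, -4, -1, 2, 5 → 8.
Third coordinate: −8 each step; -20, -28, -36, -44, -52, -60 → -68.
Combining the parts gives [49 8 -68].

[49 8 -68]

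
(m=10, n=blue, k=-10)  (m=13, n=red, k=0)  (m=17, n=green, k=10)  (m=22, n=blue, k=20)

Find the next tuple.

For the m, differences are 3, 4, 5, … (increasing by 1 each time): 10, 13, 17, 22 → 28.
N: blue, red, green, blue → red (repeats blue → red → green).
K: -10, 0, 10, 20 → 30 (+10 each step).
Combining the parts gives (m=28, n=red, k=30).

(m=28, n=red, k=30)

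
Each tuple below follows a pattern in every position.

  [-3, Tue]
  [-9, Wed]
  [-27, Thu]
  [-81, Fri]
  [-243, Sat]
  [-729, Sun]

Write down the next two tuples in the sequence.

First entry: ×3 each step; -3, -9, -27, -81, -243, -729 → -2187 → -6561.
Day: runs through the weekdays Mon→Sun; Tue, Wed, Thu, Fri, Sat, Sun → Mon → Tue.
So the next two tuples are [-2187, Mon] and [-6561, Tue].

[-2187, Mon], [-6561, Tue]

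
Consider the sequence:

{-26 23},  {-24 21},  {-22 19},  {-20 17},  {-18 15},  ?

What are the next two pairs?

First entry: +2 each step; -26, -24, -22, -20, -18 → -16 → -14.
Second entry: together with the first entry always sums to -3; 23, 21, 19, 17, 15 → 13 → 11.
So the next two pairs are {-16 13} and {-14 11}.

{-16 13}, {-14 11}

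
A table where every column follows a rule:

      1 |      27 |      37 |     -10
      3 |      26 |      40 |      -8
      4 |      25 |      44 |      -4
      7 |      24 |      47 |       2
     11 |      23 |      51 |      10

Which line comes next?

18  22  54  20

For the first component, each term is the sum of the two before it: 1, 3, 4, 7, 11 → 18.
For the second component, −1 each step: 27, 26, 25, 24, 23 → 22.
Third component: alternating steps +3, +4, +3, +4, …; 37, 40, 44, 47, 51 → 54.
Fourth component: differences are 2, 4, 6, … (increasing by 2 each time); -10, -8, -4, 2, 10 → 20.
So the next line is 18  22  54  20.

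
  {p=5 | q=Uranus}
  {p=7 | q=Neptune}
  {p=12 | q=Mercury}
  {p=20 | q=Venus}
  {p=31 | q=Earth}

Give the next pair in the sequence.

P: differences are 2, 5, 8, … (increasing by 3 each time), so 5, 7, 12, 20, 31 → 45.
For the q, runs through the planets Mercury→Neptune: Uranus, Neptune, Mercury, Venus, Earth → Mars.
Combining the parts gives {p=45 | q=Mars}.

{p=45 | q=Mars}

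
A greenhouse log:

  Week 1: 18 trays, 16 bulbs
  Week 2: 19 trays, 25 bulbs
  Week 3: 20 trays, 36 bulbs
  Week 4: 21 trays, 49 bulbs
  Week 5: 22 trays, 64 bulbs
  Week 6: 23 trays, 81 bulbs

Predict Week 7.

24 trays, 100 bulbs

For the trays, +1 each step: 18, 19, 20, 21, 22, 23 → 24.
For the bulbs, perfect squares: 4², 5², 6², …: 16, 25, 36, 49, 64, 81 → 100.
Putting it together: 24 trays, 100 bulbs.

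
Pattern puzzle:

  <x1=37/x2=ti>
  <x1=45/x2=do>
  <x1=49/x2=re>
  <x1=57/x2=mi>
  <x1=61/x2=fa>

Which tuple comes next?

<x1=69/x2=sol>

X1 — alternating steps +8, +4, +8, +4, …: 37, 45, 49, 57, 61 → 69.
X2 goes ti, do, re, mi, fa → sol (runs through the solfège scale do→ti).
So the next tuple is <x1=69/x2=sol>.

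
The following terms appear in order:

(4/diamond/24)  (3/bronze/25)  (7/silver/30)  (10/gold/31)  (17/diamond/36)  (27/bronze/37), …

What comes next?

First component: each term is the sum of the two before it, so 4, 3, 7, 10, 17, 27 → 44.
Rank — repeats diamond → bronze → silver → gold: diamond, bronze, silver, gold, diamond, bronze → silver.
For the third component, alternating steps +1, +5, +1, +5, …: 24, 25, 30, 31, 36, 37 → 42.
So the next term is (44/silver/42).

(44/silver/42)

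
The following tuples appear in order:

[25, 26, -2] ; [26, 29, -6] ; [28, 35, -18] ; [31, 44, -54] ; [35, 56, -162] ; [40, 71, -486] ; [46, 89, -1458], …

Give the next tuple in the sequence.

[53, 110, -4374]

First component — differences are 1, 2, 3, … (increasing by 1 each time): 25, 26, 28, 31, 35, 40, 46 → 53.
Second component: 26, 29, 35, 44, 56, 71, 89 → 110 (differences are 3, 6, 9, … (increasing by 3 each time)).
Third component: ×3 each step; -2, -6, -18, -54, -162, -486, -1458 → -4374.
So the next tuple is [53, 110, -4374].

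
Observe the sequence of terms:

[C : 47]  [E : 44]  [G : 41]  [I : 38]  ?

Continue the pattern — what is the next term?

Letter: letters move forward 2 places in the alphabet; C, E, G, I → K.
Second entry goes 47, 44, 41, 38 → 35 (−3 each step).
So the next term is [K : 35].

[K : 35]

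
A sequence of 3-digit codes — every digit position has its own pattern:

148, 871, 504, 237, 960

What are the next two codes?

693 then 326

For the first digit, −3 each step, mod 10: 1, 8, 5, 2, 9 → 6 → 3.
Second digit: 4, 7, 0, 3, 6 → 9 → 2 (+3 each step, mod 10).
Third digit: +3 each step, mod 10, so 8, 1, 4, 7, 0 → 3 → 6.
Putting the parts together: 693 and then 326.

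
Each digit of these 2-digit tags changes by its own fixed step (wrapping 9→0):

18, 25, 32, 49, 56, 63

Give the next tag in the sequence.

70

First digit: 1, 2, 3, 4, 5, 6 → 7 (+1 each step, mod 10).
Second digit: 8, 5, 2, 9, 6, 3 → 0 (−3 each step, mod 10).
Putting it together: 70.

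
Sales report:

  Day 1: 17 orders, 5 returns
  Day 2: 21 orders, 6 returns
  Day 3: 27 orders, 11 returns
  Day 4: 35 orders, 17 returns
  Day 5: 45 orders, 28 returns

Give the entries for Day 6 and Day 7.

57 orders, 45 returns; 71 orders, 73 returns

Orders: differences are 4, 6, 8, … (increasing by 2 each time); 17, 21, 27, 35, 45 → 57 → 71.
Returns: 5, 6, 11, 17, 28 → 45 → 73 (each term is the sum of the two before it).
So the next two records are 57 orders, 45 returns and 71 orders, 73 returns.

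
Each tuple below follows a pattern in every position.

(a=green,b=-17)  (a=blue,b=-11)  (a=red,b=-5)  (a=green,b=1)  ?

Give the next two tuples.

(a=blue,b=7), (a=red,b=13)

A: green, blue, red, green → blue → red (repeats green → blue → red).
For the b, +6 each step: -17, -11, -5, 1 → 7 → 13.
Putting the parts together: (a=blue,b=7) and then (a=red,b=13).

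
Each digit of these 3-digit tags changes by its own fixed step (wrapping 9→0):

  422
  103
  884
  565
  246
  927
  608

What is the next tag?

389

First digit goes 4, 1, 8, 5, 2, 9, 6 → 3 (−3 each step, mod 10).
Second digit — −2 each step, mod 10: 2, 0, 8, 6, 4, 2, 0 → 8.
For the third digit, +1 each step, mod 10: 2, 3, 4, 5, 6, 7, 8 → 9.
Putting it together: 389.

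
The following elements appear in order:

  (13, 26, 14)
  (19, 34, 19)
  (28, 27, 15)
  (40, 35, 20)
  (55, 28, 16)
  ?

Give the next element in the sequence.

First value goes 13, 19, 28, 40, 55 → 73 (differences are 6, 9, 12, … (increasing by 3 each time)).
Second value: alternating steps +8, −7, +8, −7, …; 26, 34, 27, 35, 28 → 36.
Third value: alternating steps +5, −4, +5, −4, …, so 14, 19, 15, 20, 16 → 21.
Combining the parts gives (73, 36, 21).

(73, 36, 21)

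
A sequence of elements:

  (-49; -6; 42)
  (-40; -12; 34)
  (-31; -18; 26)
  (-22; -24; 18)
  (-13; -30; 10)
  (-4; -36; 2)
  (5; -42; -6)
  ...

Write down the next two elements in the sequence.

(14; -48; -14), (23; -54; -22)

First coordinate: +9 each step; -49, -40, -31, -22, -13, -4, 5 → 14 → 23.
Second coordinate goes -6, -12, -18, -24, -30, -36, -42 → -48 → -54 (−6 each step).
Third coordinate: −8 each step, so 42, 34, 26, 18, 10, 2, -6 → -14 → -22.
So the next two elements are (14; -48; -14) and (23; -54; -22).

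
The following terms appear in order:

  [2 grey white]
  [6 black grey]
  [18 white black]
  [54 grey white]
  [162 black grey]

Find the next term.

[486 white black]

First component goes 2, 6, 18, 54, 162 → 486 (×3 each step).
First shade — repeats grey → black → white: grey, black, white, grey, black → white.
Second shade: repeats white → grey → black; white, grey, black, white, grey → black.
So the next term is [486 white black].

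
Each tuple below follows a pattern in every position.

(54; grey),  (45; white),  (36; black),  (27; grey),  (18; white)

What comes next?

First coordinate: −9 each step; 54, 45, 36, 27, 18 → 9.
Shade: repeats grey → white → black; grey, white, black, grey, white → black.
So the next tuple is (9; black).

(9; black)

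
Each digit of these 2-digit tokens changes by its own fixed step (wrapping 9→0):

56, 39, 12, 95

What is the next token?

78

First digit: −2 each step, mod 10; 5, 3, 1, 9 → 7.
Second digit: +3 each step, mod 10, so 6, 9, 2, 5 → 8.
Combining the parts gives 78.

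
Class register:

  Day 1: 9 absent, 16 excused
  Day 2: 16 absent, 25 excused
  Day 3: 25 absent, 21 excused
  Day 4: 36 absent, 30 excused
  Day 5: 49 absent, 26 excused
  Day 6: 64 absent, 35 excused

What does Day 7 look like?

81 absent, 31 excused

Absent goes 9, 16, 25, 36, 49, 64 → 81 (perfect squares: 3², 4², 5², …).
Excused goes 16, 25, 21, 30, 26, 35 → 31 (alternating steps +9, −4, +9, −4, …).
Putting it together: 81 absent, 31 excused.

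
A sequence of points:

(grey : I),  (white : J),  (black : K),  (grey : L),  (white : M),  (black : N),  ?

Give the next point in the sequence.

For the shade, repeats grey → white → black: grey, white, black, grey, white, black → grey.
Letter — letters move forward 1 place in the alphabet: I, J, K, L, M, N → O.
Putting it together: (grey : O).

(grey : O)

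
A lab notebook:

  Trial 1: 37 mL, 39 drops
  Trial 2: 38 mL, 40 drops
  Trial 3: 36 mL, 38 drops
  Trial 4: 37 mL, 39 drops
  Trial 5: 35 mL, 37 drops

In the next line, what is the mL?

36

For the mL, alternating steps +1, −2, +1, −2, …: 37, 38, 36, 37, 35 → 36.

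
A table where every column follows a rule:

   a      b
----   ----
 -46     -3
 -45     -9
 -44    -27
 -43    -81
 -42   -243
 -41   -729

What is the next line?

Column a — +1 each step: -46, -45, -44, -43, -42, -41 → -40.
Column b — ×3 each step: -3, -9, -27, -81, -243, -729 → -2187.
Putting it together: -40  -2187.

-40  -2187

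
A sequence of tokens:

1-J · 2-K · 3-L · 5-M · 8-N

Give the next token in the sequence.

For the first component, each term is the sum of the two before it: 1, 2, 3, 5, 8 → 13.
Letter: letters move forward 1 place in the alphabet, so J, K, L, M, N → O.
So the next token is 13-O.

13-O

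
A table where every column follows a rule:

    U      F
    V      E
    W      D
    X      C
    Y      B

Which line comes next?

Z  A

First letter goes U, V, W, X, Y → Z (letters move forward 1 place in the alphabet).
Second letter: F, E, D, C, B → A (letters move back 1 place in the alphabet).
Combining the parts gives Z  A.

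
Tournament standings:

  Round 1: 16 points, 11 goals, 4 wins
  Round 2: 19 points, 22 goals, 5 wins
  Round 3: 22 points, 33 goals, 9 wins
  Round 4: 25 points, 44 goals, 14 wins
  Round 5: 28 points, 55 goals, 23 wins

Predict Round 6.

Points — +3 each step: 16, 19, 22, 25, 28 → 31.
Goals goes 11, 22, 33, 44, 55 → 66 (+11 each step).
Wins: each term is the sum of the two before it, so 4, 5, 9, 14, 23 → 37.
So the next row is 31 points, 66 goals, 37 wins.

31 points, 66 goals, 37 wins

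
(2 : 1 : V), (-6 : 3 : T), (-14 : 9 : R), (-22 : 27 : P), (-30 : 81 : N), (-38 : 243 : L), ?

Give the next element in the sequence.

First component: 2, -6, -14, -22, -30, -38 → -46 (−8 each step).
Second component: ×3 each step, so 1, 3, 9, 27, 81, 243 → 729.
Letter: letters move back 2 places in the alphabet; V, T, R, P, N, L → J.
Putting it together: (-46 : 729 : J).

(-46 : 729 : J)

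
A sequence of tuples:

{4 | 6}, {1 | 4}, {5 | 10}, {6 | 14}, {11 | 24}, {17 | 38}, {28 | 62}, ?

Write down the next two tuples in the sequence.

For the first coordinate, each term is the sum of the two before it: 4, 1, 5, 6, 11, 17, 28 → 45 → 73.
For the second coordinate, each term is the sum of the two before it: 6, 4, 10, 14, 24, 38, 62 → 100 → 162.
Putting the parts together: {45 | 100} and then {73 | 162}.

{45 | 100}, {73 | 162}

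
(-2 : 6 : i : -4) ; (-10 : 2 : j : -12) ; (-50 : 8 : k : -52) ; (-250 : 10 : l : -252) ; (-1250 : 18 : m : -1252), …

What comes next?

(-6250 : 28 : n : -6252)

First component: ×5 each step; -2, -10, -50, -250, -1250 → -6250.
Second component: each term is the sum of the two before it, so 6, 2, 8, 10, 18 → 28.
Letter: letters move forward 1 place in the alphabet; i, j, k, l, m → n.
Fourth component: -4, -12, -52, -252, -1252 → -6252 (always 2 less than the first component).
So the next tuple is (-6250 : 28 : n : -6252).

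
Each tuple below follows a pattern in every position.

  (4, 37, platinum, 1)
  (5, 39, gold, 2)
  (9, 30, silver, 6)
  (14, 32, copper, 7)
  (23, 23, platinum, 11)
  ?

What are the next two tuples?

First coordinate: 4, 5, 9, 14, 23 → 37 → 60 (each term is the sum of the two before it).
For the second coordinate, alternating steps +2, −9, +2, −9, …: 37, 39, 30, 32, 23 → 25 → 16.
Metal goes platinum, gold, silver, copper, platinum → gold → silver (repeats platinum → gold → silver → copper).
Fourth coordinate goes 1, 2, 6, 7, 11 → 12 → 16 (alternating steps +1, +4, +1, +4, …).
So the next two tuples are (37, 25, gold, 12) and (60, 16, silver, 16).

(37, 25, gold, 12), (60, 16, silver, 16)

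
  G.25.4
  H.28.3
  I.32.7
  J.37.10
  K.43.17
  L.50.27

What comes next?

Letter: letters move forward 1 place in the alphabet, so G, H, I, J, K, L → M.
Second component — differences are 3, 4, 5, … (increasing by 1 each time): 25, 28, 32, 37, 43, 50 → 58.
Third component — each term is the sum of the two before it: 4, 3, 7, 10, 17, 27 → 44.
So the next token is M.58.44.

M.58.44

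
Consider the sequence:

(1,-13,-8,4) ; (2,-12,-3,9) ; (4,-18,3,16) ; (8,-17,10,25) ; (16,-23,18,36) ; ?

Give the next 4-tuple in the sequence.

(32,-22,27,49)

First entry: 1, 2, 4, 8, 16 → 32 (×2 each step).
Second entry: alternating steps +1, −6, +1, −6, …, so -13, -12, -18, -17, -23 → -22.
Third entry: differences are 5, 6, 7, … (increasing by 1 each time); -8, -3, 3, 10, 18 → 27.
For the fourth entry, perfect squares: 2², 3², 4², …: 4, 9, 16, 25, 36 → 49.
Putting it together: (32,-22,27,49).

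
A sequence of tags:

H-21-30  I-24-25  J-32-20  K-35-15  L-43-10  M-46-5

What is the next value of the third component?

0

Letter: letters move forward 1 place in the alphabet; H, I, J, K, L, M → N.
Second component: 21, 24, 32, 35, 43, 46 → 54 (alternating steps +3, +8, +3, +8, …).
Third component — −5 each step: 30, 25, 20, 15, 10, 5 → 0.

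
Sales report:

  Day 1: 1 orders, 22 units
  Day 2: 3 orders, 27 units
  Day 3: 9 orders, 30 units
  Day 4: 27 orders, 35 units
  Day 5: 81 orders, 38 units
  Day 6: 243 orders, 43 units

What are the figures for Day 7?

729 orders, 46 units

Orders goes 1, 3, 9, 27, 81, 243 → 729 (×3 each step).
Units — alternating steps +5, +3, +5, +3, …: 22, 27, 30, 35, 38, 43 → 46.
Putting it together: 729 orders, 46 units.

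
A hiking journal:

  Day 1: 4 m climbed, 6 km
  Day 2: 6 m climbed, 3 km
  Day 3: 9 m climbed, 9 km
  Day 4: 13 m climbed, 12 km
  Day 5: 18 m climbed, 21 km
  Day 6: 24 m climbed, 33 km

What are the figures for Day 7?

31 m climbed, 54 km

For the m climbed, differences are 2, 3, 4, … (increasing by 1 each time): 4, 6, 9, 13, 18, 24 → 31.
Km: each term is the sum of the two before it; 6, 3, 9, 12, 21, 33 → 54.
Combining the parts gives 31 m climbed, 54 km.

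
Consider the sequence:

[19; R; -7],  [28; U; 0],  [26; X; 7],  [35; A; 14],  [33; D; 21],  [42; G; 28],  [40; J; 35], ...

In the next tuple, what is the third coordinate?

42

Third coordinate: +7 each step; -7, 0, 7, 14, 21, 28, 35 → 42.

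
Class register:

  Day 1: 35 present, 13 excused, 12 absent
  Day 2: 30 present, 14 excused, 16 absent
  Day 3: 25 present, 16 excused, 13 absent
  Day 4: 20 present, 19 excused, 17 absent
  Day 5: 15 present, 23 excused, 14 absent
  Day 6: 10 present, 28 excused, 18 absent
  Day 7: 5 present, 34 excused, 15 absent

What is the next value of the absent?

19

For the present, −5 each step: 35, 30, 25, 20, 15, 10, 5 → 0.
Excused — differences are 1, 2, 3, … (increasing by 1 each time): 13, 14, 16, 19, 23, 28, 34 → 41.
Absent goes 12, 16, 13, 17, 14, 18, 15 → 19 (alternating steps +4, −3, +4, −3, …).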